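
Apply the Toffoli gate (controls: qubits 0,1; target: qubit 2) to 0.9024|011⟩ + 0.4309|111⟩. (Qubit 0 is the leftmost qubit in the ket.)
0.9024|011⟩ + 0.4309|110⟩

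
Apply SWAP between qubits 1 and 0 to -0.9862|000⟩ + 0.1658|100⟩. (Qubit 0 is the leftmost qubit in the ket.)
-0.9862|000⟩ + 0.1658|010⟩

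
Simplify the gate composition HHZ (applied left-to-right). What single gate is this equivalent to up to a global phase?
Z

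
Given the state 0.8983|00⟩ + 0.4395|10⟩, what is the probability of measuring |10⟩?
0.1932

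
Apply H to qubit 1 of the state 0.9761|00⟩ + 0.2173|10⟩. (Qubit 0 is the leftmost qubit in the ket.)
0.6902|00⟩ + 0.6902|01⟩ + 0.1537|10⟩ + 0.1537|11⟩

H on qubit 1 mixes each pair of kets that differ only in qubit 1: amplitudes (a, b) of (|…0…⟩, |…1…⟩) become ((a + b)/√2, (a − b)/√2). Kets absent from the input have amplitude 0.
(|00⟩, |01⟩): (a, b) = (0.9761, 0) → (0.6902, 0.6902)
(|10⟩, |11⟩): (a, b) = (0.2173, 0) → (0.1537, 0.1537)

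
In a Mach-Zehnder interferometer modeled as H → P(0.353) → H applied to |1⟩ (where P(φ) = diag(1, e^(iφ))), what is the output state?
(0.03083 - 0.1729i)|0⟩ + (0.9692 + 0.1729i)|1⟩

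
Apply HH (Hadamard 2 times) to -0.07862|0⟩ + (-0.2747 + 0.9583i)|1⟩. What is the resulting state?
-0.07862|0⟩ + (-0.2747 + 0.9583i)|1⟩

H² = I, so an even number of Hadamards cancels: H^2 = I and the state is unchanged.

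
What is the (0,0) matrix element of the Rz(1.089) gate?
(0.8554 - 0.518i)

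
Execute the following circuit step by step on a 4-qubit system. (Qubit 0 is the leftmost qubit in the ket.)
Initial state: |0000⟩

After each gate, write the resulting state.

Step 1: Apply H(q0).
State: 1/√2|0000⟩ + 1/√2|1000⟩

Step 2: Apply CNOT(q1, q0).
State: 1/√2|0000⟩ + 1/√2|1000⟩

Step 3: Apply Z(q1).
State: 1/√2|0000⟩ + 1/√2|1000⟩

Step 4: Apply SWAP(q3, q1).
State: 1/√2|0000⟩ + 1/√2|1000⟩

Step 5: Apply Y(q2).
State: (1/√2)i|0010⟩ + (1/√2)i|1010⟩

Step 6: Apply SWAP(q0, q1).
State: (1/√2)i|0010⟩ + (1/√2)i|0110⟩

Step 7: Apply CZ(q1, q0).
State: (1/√2)i|0010⟩ + (1/√2)i|0110⟩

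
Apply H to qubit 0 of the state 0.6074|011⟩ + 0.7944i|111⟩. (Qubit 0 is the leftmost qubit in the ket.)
(0.4295 + 0.5617i)|011⟩ + (0.4295 - 0.5617i)|111⟩

H on qubit 0 mixes each pair of kets that differ only in qubit 0: amplitudes (a, b) of (|…0…⟩, |…1…⟩) become ((a + b)/√2, (a − b)/√2). Kets absent from the input have amplitude 0.
(|011⟩, |111⟩): (a, b) = (0.6074, 0.7944i) → ((0.4295 + 0.5617i), (0.4295 - 0.5617i))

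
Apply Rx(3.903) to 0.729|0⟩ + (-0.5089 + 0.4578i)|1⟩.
(0.1541 + 0.4725i)|0⟩ + (0.1891 - 0.8469i)|1⟩

Rx(3.903) = [[cos(θ/2), −i·sin(θ/2)], [−i·sin(θ/2), cos(θ/2)]]; θ = 3.903, cos(θ/2) ≈ -0.371574, sin(θ/2) ≈ 0.928403.
With a = amp(|0⟩) = 0.729 and b = amp(|1⟩) = (-0.5089 + 0.4578i):
new amp(|0⟩) = (-0.371574)·a + (-0.928403i)·b = (0.1541 + 0.4725i)
new amp(|1⟩) = (-0.928403i)·a + (-0.371574)·b = (0.1891 - 0.8469i)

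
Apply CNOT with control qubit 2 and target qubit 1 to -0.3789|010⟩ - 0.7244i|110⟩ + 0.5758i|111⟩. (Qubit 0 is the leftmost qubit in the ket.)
-0.3789|010⟩ + 0.5758i|101⟩ - 0.7244i|110⟩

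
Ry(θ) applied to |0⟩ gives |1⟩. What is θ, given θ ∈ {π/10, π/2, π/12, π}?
π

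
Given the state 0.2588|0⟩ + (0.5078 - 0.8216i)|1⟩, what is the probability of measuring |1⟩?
0.9329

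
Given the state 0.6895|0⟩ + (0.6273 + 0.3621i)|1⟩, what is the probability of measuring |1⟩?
0.5246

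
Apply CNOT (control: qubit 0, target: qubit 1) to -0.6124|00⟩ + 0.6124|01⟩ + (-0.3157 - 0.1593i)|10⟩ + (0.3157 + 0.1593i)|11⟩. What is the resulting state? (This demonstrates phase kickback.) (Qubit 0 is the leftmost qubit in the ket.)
-0.6124|00⟩ + 0.6124|01⟩ + (0.3157 + 0.1593i)|10⟩ + (-0.3157 - 0.1593i)|11⟩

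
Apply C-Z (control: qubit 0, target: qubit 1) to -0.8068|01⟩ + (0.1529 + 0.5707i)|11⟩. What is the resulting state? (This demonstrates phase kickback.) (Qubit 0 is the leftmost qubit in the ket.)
-0.8068|01⟩ + (-0.1529 - 0.5707i)|11⟩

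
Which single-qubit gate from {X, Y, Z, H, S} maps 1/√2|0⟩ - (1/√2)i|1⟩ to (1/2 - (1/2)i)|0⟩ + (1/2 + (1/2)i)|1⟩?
H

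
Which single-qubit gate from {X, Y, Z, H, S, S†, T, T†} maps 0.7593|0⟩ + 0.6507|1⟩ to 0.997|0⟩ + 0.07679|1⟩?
H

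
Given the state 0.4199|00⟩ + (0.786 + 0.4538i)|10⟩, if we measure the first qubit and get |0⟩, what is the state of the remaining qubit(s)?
|0⟩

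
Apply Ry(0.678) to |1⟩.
-0.3325|0⟩ + 0.9431|1⟩

Ry(0.678) = [[cos(θ/2), −sin(θ/2)], [sin(θ/2), cos(θ/2)]]; θ = 0.678, cos(θ/2) ≈ 0.943088, sin(θ/2) ≈ 0.332544.
With a = amp(|0⟩) = 0 and b = amp(|1⟩) = 1:
new amp(|0⟩) = (0.943088)·a + (-0.332544)·b = -0.3325
new amp(|1⟩) = (0.332544)·a + (0.943088)·b = 0.9431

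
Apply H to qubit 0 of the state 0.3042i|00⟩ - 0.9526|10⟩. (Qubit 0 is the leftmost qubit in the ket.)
(-0.6736 + 0.2151i)|00⟩ + (0.6736 + 0.2151i)|10⟩

H on qubit 0 mixes each pair of kets that differ only in qubit 0: amplitudes (a, b) of (|…0…⟩, |…1…⟩) become ((a + b)/√2, (a − b)/√2). Kets absent from the input have amplitude 0.
(|00⟩, |10⟩): (a, b) = (0.3042i, -0.9526) → ((-0.6736 + 0.2151i), (0.6736 + 0.2151i))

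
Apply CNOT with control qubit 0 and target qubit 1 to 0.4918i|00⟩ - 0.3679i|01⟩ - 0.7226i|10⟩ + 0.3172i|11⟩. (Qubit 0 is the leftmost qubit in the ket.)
0.4918i|00⟩ - 0.3679i|01⟩ + 0.3172i|10⟩ - 0.7226i|11⟩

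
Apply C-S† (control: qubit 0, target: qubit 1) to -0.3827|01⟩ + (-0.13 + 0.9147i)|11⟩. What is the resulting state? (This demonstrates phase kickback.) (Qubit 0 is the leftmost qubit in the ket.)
-0.3827|01⟩ + (0.9147 + 0.13i)|11⟩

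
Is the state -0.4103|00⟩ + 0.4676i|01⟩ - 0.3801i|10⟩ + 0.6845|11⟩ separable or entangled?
Entangled

Writing the state as a|00⟩ + b|01⟩ + c|10⟩ + d|11⟩, it is a product state iff ad − bc = 0.
Here (a, b, c, d) = (-0.4103, 0.4676i, -0.3801i, 0.6845): ad − bc = (-0.4103)(0.6845) − (0.4676i)(-0.3801i) = -0.4586 ≠ 0, so the state is entangled.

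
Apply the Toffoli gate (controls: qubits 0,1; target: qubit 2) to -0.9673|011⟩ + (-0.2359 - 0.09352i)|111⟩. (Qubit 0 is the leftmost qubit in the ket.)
-0.9673|011⟩ + (-0.2359 - 0.09352i)|110⟩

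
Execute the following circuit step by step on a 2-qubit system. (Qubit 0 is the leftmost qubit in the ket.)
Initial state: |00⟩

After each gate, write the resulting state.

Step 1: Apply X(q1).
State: |01⟩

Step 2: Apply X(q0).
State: |11⟩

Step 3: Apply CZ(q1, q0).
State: -|11⟩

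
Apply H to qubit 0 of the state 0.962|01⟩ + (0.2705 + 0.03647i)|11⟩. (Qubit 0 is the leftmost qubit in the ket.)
(0.8715 + 0.02579i)|01⟩ + (0.489 - 0.02579i)|11⟩

H on qubit 0 mixes each pair of kets that differ only in qubit 0: amplitudes (a, b) of (|…0…⟩, |…1…⟩) become ((a + b)/√2, (a − b)/√2). Kets absent from the input have amplitude 0.
(|01⟩, |11⟩): (a, b) = (0.962, (0.2705 + 0.03647i)) → ((0.8715 + 0.02579i), (0.489 - 0.02579i))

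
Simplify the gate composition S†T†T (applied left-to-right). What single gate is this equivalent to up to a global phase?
S†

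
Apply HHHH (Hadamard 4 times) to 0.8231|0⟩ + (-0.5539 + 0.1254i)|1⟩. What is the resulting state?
0.8231|0⟩ + (-0.5539 + 0.1254i)|1⟩

H² = I, so an even number of Hadamards cancels: H^4 = I and the state is unchanged.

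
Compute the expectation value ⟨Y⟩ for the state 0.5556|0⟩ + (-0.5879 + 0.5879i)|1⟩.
0.6533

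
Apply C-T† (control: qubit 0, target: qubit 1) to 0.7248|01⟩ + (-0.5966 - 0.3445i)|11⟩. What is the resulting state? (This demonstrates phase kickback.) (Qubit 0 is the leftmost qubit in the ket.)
0.7248|01⟩ + (-0.6655 + 0.1783i)|11⟩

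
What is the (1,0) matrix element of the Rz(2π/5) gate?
0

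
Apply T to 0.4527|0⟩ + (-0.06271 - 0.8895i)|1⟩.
0.4527|0⟩ + (0.5846 - 0.6733i)|1⟩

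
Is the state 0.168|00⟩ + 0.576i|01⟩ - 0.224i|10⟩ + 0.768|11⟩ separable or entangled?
Separable

Writing the state as a|00⟩ + b|01⟩ + c|10⟩ + d|11⟩, it is a product state iff ad − bc = 0.
Here (a, b, c, d) = (0.168, 0.576i, -0.224i, 0.768): ad − bc = (0.168)(0.768) − (0.576i)(-0.224i) = 0, so the state is separable.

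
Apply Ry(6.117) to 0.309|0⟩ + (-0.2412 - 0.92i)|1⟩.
(-0.2879 + 0.07636i)|0⟩ + (0.266 + 0.9168i)|1⟩

Ry(6.117) = [[cos(θ/2), −sin(θ/2)], [sin(θ/2), cos(θ/2)]]; θ = 6.117, cos(θ/2) ≈ -0.99655, sin(θ/2) ≈ 0.0829971.
With a = amp(|0⟩) = 0.309 and b = amp(|1⟩) = (-0.2412 - 0.92i):
new amp(|0⟩) = (-0.99655)·a + (-0.0829971)·b = (-0.2879 + 0.07636i)
new amp(|1⟩) = (0.0829971)·a + (-0.99655)·b = (0.266 + 0.9168i)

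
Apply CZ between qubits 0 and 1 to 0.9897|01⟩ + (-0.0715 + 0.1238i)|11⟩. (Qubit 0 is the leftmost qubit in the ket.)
0.9897|01⟩ + (0.0715 - 0.1238i)|11⟩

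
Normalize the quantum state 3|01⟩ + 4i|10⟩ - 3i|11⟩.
0.5145|01⟩ + 0.686i|10⟩ - 0.5145i|11⟩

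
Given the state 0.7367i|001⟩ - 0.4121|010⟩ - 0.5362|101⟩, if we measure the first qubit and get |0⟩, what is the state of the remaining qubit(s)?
0.8727i|01⟩ - 0.4882|10⟩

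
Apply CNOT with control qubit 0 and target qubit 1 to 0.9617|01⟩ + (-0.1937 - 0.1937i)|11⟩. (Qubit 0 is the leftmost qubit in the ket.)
0.9617|01⟩ + (-0.1937 - 0.1937i)|10⟩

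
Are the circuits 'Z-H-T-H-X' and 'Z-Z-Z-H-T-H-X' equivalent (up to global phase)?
Yes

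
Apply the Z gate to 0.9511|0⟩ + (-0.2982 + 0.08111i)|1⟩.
0.9511|0⟩ + (0.2982 - 0.08111i)|1⟩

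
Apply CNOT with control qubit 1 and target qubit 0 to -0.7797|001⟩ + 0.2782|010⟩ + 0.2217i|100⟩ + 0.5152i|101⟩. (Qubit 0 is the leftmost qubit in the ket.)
-0.7797|001⟩ + 0.2217i|100⟩ + 0.5152i|101⟩ + 0.2782|110⟩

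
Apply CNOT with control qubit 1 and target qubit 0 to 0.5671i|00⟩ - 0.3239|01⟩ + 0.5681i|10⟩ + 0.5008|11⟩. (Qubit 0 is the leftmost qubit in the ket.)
0.5671i|00⟩ + 0.5008|01⟩ + 0.5681i|10⟩ - 0.3239|11⟩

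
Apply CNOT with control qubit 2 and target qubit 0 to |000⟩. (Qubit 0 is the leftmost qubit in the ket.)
|000⟩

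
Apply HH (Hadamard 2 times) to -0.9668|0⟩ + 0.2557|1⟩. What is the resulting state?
-0.9668|0⟩ + 0.2557|1⟩

H² = I, so an even number of Hadamards cancels: H^2 = I and the state is unchanged.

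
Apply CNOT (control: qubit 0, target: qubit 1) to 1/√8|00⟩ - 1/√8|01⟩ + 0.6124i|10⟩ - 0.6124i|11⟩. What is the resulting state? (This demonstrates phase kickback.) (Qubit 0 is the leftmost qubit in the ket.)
1/√8|00⟩ - 1/√8|01⟩ - 0.6124i|10⟩ + 0.6124i|11⟩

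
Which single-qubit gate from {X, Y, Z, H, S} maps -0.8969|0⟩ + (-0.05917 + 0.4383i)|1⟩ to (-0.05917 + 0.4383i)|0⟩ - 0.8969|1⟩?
X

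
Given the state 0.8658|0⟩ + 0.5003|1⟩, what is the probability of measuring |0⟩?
0.7496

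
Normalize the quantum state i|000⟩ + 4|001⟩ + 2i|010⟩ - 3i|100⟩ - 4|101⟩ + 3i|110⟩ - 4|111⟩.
0.1187i|000⟩ + 0.4747|001⟩ + 0.2374i|010⟩ - 0.356i|100⟩ - 0.4747|101⟩ + 0.356i|110⟩ - 0.4747|111⟩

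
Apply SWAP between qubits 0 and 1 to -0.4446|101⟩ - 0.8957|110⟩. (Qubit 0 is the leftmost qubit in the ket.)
-0.4446|011⟩ - 0.8957|110⟩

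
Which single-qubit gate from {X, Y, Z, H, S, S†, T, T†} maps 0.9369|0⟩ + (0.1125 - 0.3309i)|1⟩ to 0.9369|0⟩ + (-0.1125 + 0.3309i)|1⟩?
Z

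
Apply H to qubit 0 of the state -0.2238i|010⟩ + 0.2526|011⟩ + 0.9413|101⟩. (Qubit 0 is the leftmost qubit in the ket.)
0.6656|001⟩ - 0.1583i|010⟩ + 0.1786|011⟩ - 0.6656|101⟩ - 0.1583i|110⟩ + 0.1786|111⟩

H on qubit 0 mixes each pair of kets that differ only in qubit 0: amplitudes (a, b) of (|…0…⟩, |…1…⟩) become ((a + b)/√2, (a − b)/√2). Kets absent from the input have amplitude 0.
(|001⟩, |101⟩): (a, b) = (0, 0.9413) → (0.6656, -0.6656)
(|010⟩, |110⟩): (a, b) = (-0.2238i, 0) → (-0.1583i, -0.1583i)
(|011⟩, |111⟩): (a, b) = (0.2526, 0) → (0.1786, 0.1786)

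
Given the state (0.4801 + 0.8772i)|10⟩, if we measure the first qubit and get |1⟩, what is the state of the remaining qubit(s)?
(0.4801 + 0.8772i)|0⟩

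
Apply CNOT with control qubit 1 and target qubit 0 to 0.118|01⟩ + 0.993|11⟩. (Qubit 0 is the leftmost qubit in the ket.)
0.993|01⟩ + 0.118|11⟩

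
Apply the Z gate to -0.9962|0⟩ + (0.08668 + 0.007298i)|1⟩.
-0.9962|0⟩ + (-0.08668 - 0.007298i)|1⟩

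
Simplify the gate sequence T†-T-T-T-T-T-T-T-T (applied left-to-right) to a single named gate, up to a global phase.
T†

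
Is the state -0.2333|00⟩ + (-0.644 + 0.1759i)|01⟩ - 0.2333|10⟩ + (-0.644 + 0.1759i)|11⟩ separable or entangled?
Separable

Writing the state as a|00⟩ + b|01⟩ + c|10⟩ + d|11⟩, it is a product state iff ad − bc = 0.
Here (a, b, c, d) = (-0.2333, (-0.644 + 0.1759i), -0.2333, (-0.644 + 0.1759i)): ad − bc = (-0.2333)(-0.644 + 0.1759i) − (-0.644 + 0.1759i)(-0.2333) = 0, so the state is separable.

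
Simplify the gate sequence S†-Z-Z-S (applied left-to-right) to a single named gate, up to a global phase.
I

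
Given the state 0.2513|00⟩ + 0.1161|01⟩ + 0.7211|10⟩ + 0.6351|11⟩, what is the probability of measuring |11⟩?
0.4034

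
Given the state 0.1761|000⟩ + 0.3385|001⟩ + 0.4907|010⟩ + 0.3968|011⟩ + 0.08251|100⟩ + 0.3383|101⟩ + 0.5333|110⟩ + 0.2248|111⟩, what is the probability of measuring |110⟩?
0.2844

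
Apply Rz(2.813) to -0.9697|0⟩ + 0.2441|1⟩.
(-0.1586 + 0.9566i)|0⟩ + (0.03992 + 0.2408i)|1⟩

Rz(2.813) = [[e^(−iθ/2), 0], [0, e^(iθ/2)]] with e^(±iθ/2) = cos(θ/2) ± i·sin(θ/2); θ = 2.813, cos(θ/2) ≈ 0.163558, sin(θ/2) ≈ 0.986534.
With a = amp(|0⟩) = -0.9697 and b = amp(|1⟩) = 0.2441:
new amp(|0⟩) = (0.163558 - 0.986534i)·a = (-0.1586 + 0.9566i)
new amp(|1⟩) = (0.163558 + 0.986534i)·b = (0.03992 + 0.2408i)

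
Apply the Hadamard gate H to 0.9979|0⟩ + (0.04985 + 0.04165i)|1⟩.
(0.7409 + 0.02945i)|0⟩ + (0.6704 - 0.02945i)|1⟩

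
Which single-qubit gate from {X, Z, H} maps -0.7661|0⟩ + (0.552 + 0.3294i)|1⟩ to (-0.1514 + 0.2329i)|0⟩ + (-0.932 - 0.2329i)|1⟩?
H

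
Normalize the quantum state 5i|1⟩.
i|1⟩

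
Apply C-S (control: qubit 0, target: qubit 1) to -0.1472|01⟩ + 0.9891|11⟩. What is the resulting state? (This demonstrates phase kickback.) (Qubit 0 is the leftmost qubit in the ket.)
-0.1472|01⟩ + 0.9891i|11⟩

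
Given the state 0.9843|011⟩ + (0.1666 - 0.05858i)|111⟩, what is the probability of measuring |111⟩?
0.03119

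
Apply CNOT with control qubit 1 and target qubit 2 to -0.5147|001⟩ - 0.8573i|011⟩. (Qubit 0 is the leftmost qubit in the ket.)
-0.5147|001⟩ - 0.8573i|010⟩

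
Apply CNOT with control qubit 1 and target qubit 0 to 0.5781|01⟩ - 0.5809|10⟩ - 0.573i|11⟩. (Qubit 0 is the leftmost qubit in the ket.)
-0.573i|01⟩ - 0.5809|10⟩ + 0.5781|11⟩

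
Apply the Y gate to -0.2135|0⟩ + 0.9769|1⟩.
-0.9769i|0⟩ - 0.2135i|1⟩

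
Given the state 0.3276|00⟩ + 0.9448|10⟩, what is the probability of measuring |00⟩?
0.1073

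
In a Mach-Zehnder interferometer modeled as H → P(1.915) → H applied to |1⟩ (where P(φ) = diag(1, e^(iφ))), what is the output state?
(0.6687 - 0.4707i)|0⟩ + (0.3313 + 0.4707i)|1⟩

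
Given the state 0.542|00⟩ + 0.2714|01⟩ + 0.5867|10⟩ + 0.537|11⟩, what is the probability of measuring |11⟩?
0.2884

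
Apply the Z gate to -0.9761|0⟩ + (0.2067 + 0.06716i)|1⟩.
-0.9761|0⟩ + (-0.2067 - 0.06716i)|1⟩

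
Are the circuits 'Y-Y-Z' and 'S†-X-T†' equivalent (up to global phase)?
No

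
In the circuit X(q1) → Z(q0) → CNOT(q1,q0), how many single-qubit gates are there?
2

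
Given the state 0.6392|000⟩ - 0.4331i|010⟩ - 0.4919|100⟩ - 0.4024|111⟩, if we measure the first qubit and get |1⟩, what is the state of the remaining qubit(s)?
-0.774|00⟩ - 0.6332|11⟩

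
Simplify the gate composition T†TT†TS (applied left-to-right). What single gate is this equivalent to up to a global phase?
S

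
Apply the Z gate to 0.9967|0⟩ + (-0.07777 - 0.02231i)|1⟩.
0.9967|0⟩ + (0.07777 + 0.02231i)|1⟩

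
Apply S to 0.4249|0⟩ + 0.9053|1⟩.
0.4249|0⟩ + 0.9053i|1⟩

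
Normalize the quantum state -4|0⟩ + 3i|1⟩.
-0.8|0⟩ + 0.6i|1⟩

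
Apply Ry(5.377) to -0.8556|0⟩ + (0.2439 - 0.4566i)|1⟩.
(0.6625 + 0.1999i)|0⟩ + (-0.5938 + 0.4105i)|1⟩

Ry(5.377) = [[cos(θ/2), −sin(θ/2)], [sin(θ/2), cos(θ/2)]]; θ = 5.377, cos(θ/2) ≈ -0.899098, sin(θ/2) ≈ 0.437748.
With a = amp(|0⟩) = -0.8556 and b = amp(|1⟩) = (0.2439 - 0.4566i):
new amp(|0⟩) = (-0.899098)·a + (-0.437748)·b = (0.6625 + 0.1999i)
new amp(|1⟩) = (0.437748)·a + (-0.899098)·b = (-0.5938 + 0.4105i)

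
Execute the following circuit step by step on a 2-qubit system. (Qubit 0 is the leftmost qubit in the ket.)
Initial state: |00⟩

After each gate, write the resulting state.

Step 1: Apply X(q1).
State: |01⟩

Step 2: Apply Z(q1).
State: -|01⟩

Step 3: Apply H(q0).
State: -1/√2|01⟩ - 1/√2|11⟩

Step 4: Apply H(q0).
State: -|01⟩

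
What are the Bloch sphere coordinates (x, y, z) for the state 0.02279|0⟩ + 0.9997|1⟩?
(0.04557, 0, -0.9989)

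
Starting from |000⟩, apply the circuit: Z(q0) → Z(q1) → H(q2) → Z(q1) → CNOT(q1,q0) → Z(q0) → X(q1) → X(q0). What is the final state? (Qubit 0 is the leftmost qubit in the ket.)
1/√2|110⟩ + 1/√2|111⟩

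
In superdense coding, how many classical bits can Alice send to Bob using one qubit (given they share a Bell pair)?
2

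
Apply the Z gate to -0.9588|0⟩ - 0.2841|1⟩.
-0.9588|0⟩ + 0.2841|1⟩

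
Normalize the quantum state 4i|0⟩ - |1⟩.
0.9701i|0⟩ - 0.2425|1⟩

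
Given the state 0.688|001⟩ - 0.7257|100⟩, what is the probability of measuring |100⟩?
0.5266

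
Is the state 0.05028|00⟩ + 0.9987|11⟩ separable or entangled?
Entangled

Writing the state as a|00⟩ + b|01⟩ + c|10⟩ + d|11⟩, it is a product state iff ad − bc = 0.
Here (a, b, c, d) = (0.05028, 0, 0, 0.9987): ad − bc = (0.05028)(0.9987) − (0)(0) = 0.05021 ≠ 0, so the state is entangled.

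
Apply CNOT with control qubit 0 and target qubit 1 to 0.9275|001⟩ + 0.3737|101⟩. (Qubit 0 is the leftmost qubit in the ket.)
0.9275|001⟩ + 0.3737|111⟩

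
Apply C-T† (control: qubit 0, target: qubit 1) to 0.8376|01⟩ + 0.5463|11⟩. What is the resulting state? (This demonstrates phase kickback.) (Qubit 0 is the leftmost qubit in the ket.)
0.8376|01⟩ + (0.3863 - 0.3863i)|11⟩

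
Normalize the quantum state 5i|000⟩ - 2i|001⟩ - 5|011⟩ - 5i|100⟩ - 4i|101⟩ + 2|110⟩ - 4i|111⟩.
0.4663i|000⟩ - 0.1865i|001⟩ - 0.4663|011⟩ - 0.4663i|100⟩ - 0.373i|101⟩ + 0.1865|110⟩ - 0.373i|111⟩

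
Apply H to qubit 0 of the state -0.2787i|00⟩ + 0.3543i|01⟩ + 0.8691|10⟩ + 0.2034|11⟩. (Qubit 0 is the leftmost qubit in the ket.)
(0.6145 - 0.1971i)|00⟩ + (0.1438 + 0.2505i)|01⟩ + (-0.6145 - 0.1971i)|10⟩ + (-0.1438 + 0.2505i)|11⟩

H on qubit 0 mixes each pair of kets that differ only in qubit 0: amplitudes (a, b) of (|…0…⟩, |…1…⟩) become ((a + b)/√2, (a − b)/√2). Kets absent from the input have amplitude 0.
(|00⟩, |10⟩): (a, b) = (-0.2787i, 0.8691) → ((0.6145 - 0.1971i), (-0.6145 - 0.1971i))
(|01⟩, |11⟩): (a, b) = (0.3543i, 0.2034) → ((0.1438 + 0.2505i), (-0.1438 + 0.2505i))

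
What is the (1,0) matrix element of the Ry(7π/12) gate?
0.7934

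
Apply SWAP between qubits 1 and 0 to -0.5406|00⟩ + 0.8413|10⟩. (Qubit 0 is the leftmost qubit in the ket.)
-0.5406|00⟩ + 0.8413|01⟩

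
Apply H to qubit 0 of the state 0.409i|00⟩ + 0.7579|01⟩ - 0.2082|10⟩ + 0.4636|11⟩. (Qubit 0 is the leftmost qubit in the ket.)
(-0.1472 + 0.2892i)|00⟩ + 0.8637|01⟩ + (0.1472 + 0.2892i)|10⟩ + 0.2081|11⟩

H on qubit 0 mixes each pair of kets that differ only in qubit 0: amplitudes (a, b) of (|…0…⟩, |…1…⟩) become ((a + b)/√2, (a − b)/√2). Kets absent from the input have amplitude 0.
(|00⟩, |10⟩): (a, b) = (0.409i, -0.2082) → ((-0.1472 + 0.2892i), (0.1472 + 0.2892i))
(|01⟩, |11⟩): (a, b) = (0.7579, 0.4636) → (0.8637, 0.2081)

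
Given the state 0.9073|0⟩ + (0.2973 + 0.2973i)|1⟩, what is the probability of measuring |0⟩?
0.8232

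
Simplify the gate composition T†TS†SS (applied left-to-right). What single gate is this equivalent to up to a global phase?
S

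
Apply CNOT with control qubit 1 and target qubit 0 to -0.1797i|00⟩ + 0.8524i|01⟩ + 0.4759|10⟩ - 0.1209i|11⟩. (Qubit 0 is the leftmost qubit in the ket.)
-0.1797i|00⟩ - 0.1209i|01⟩ + 0.4759|10⟩ + 0.8524i|11⟩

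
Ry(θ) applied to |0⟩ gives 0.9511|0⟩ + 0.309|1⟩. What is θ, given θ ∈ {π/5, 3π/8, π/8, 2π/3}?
π/5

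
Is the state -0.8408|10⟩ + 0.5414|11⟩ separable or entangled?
Separable

Writing the state as a|00⟩ + b|01⟩ + c|10⟩ + d|11⟩, it is a product state iff ad − bc = 0.
Here (a, b, c, d) = (0, 0, -0.8408, 0.5414): ad − bc = (0)(0.5414) − (0)(-0.8408) = 0, so the state is separable.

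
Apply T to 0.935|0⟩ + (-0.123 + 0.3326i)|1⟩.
0.935|0⟩ + (-0.3222 + 0.1482i)|1⟩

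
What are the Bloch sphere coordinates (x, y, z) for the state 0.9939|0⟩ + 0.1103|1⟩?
(0.2193, 0, 0.9757)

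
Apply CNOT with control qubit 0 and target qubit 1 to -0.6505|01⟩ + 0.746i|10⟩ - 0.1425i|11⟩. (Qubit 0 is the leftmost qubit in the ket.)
-0.6505|01⟩ - 0.1425i|10⟩ + 0.746i|11⟩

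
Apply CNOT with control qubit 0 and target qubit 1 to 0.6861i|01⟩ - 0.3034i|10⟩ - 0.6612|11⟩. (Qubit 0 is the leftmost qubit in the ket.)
0.6861i|01⟩ - 0.6612|10⟩ - 0.3034i|11⟩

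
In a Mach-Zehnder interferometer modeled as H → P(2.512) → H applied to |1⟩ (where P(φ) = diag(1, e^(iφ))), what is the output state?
(0.9041 - 0.2944i)|0⟩ + (0.09587 + 0.2944i)|1⟩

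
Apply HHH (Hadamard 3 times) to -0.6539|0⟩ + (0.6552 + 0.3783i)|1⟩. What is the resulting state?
(0.0009192 + 0.2675i)|0⟩ + (-0.9257 - 0.2675i)|1⟩

H² = I, so H^3 = H: a single Hadamard. With (a, b) = (-0.6539, (0.6552 + 0.3783i)), H gives ((a + b)/√2, (a − b)/√2) = ((0.0009192 + 0.2675i), (-0.9257 - 0.2675i)).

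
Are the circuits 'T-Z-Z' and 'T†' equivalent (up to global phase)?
No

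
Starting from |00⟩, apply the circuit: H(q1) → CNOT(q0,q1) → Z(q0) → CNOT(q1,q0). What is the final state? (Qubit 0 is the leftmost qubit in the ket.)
1/√2|00⟩ + 1/√2|11⟩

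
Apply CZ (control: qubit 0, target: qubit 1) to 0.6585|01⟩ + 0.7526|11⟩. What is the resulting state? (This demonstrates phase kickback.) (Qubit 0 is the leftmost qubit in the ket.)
0.6585|01⟩ - 0.7526|11⟩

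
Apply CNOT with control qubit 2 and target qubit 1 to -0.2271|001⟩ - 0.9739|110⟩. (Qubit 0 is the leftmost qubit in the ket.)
-0.2271|011⟩ - 0.9739|110⟩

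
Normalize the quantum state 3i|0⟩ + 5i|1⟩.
0.5145i|0⟩ + 0.8575i|1⟩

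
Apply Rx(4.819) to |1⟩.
-0.6684i|0⟩ - 0.7438|1⟩

Rx(4.819) = [[cos(θ/2), −i·sin(θ/2)], [−i·sin(θ/2), cos(θ/2)]]; θ = 4.819, cos(θ/2) ≈ -0.743777, sin(θ/2) ≈ 0.668428.
With a = amp(|0⟩) = 0 and b = amp(|1⟩) = 1:
new amp(|0⟩) = (-0.743777)·a + (-0.668428i)·b = -0.6684i
new amp(|1⟩) = (-0.668428i)·a + (-0.743777)·b = -0.7438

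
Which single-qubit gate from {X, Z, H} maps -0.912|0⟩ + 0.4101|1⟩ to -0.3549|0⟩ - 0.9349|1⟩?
H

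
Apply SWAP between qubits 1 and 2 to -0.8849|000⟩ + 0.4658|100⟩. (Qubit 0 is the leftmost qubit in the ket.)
-0.8849|000⟩ + 0.4658|100⟩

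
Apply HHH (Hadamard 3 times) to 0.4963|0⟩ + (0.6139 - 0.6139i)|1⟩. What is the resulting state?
(0.785 - 0.4341i)|0⟩ + (-0.08316 + 0.4341i)|1⟩

H² = I, so H^3 = H: a single Hadamard. With (a, b) = (0.4963, (0.6139 - 0.6139i)), H gives ((a + b)/√2, (a − b)/√2) = ((0.785 - 0.4341i), (-0.08316 + 0.4341i)).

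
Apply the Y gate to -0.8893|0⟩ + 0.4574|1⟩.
-0.4574i|0⟩ - 0.8893i|1⟩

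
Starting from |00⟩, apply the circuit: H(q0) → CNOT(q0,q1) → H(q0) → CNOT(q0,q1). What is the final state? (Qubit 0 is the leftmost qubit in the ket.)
1/2|00⟩ + 1/2|01⟩ - 1/2|10⟩ + 1/2|11⟩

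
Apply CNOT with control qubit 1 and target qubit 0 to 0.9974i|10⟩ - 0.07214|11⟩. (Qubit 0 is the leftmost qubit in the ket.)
-0.07214|01⟩ + 0.9974i|10⟩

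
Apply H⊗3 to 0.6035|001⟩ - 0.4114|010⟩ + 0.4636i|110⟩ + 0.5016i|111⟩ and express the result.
(0.06792 + 0.3412i)|000⟩ + (-0.3588 - 0.01344i)|001⟩ + (0.3588 - 0.3412i)|010⟩ + (-0.06792 + 0.01344i)|011⟩ + (0.06792 - 0.3412i)|100⟩ + (-0.3588 + 0.01344i)|101⟩ + (0.3588 + 0.3412i)|110⟩ + (-0.06792 - 0.01344i)|111⟩

H⊗3 gives amp(|y⟩) = (1/2√2) Σ_x (−1)^(x·y) amp(|x⟩), where x·y is the number of positions in which both x and y have a 1.
|000⟩: (0.6035 - 0.4114 + 0.4636i + 0.5016i)/(2√2) = (0.06792 + 0.3412i)
|001⟩: (-0.6035 - 0.4114 + 0.4636i - 0.5016i)/(2√2) = (-0.3588 - 0.01344i)
|010⟩: (0.6035 + 0.4114 - 0.4636i - 0.5016i)/(2√2) = (0.3588 - 0.3412i)
|011⟩: (-0.6035 + 0.4114 - 0.4636i + 0.5016i)/(2√2) = (-0.06792 + 0.01344i)
|100⟩: (0.6035 - 0.4114 - 0.4636i - 0.5016i)/(2√2) = (0.06792 - 0.3412i)
|101⟩: (-0.6035 - 0.4114 - 0.4636i + 0.5016i)/(2√2) = (-0.3588 + 0.01344i)
|110⟩: (0.6035 + 0.4114 + 0.4636i + 0.5016i)/(2√2) = (0.3588 + 0.3412i)
|111⟩: (-0.6035 + 0.4114 + 0.4636i - 0.5016i)/(2√2) = (-0.06792 - 0.01344i)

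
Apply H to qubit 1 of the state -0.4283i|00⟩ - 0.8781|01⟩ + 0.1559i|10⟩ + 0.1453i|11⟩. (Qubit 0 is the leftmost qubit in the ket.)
(-0.6209 - 0.3029i)|00⟩ + (0.6209 - 0.3029i)|01⟩ + 0.213i|10⟩ + 0.007495i|11⟩

H on qubit 1 mixes each pair of kets that differ only in qubit 1: amplitudes (a, b) of (|…0…⟩, |…1…⟩) become ((a + b)/√2, (a − b)/√2). Kets absent from the input have amplitude 0.
(|00⟩, |01⟩): (a, b) = (-0.4283i, -0.8781) → ((-0.6209 - 0.3029i), (0.6209 - 0.3029i))
(|10⟩, |11⟩): (a, b) = (0.1559i, 0.1453i) → (0.213i, 0.007495i)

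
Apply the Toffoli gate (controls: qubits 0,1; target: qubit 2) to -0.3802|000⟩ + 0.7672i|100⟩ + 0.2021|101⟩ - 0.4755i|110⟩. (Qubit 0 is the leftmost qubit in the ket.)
-0.3802|000⟩ + 0.7672i|100⟩ + 0.2021|101⟩ - 0.4755i|111⟩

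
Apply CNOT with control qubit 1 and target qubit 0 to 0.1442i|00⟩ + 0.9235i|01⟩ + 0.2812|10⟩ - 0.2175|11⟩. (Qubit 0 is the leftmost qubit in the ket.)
0.1442i|00⟩ - 0.2175|01⟩ + 0.2812|10⟩ + 0.9235i|11⟩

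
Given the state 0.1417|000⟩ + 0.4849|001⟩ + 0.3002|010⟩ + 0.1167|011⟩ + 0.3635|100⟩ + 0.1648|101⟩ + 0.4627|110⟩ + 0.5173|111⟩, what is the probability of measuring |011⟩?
0.01362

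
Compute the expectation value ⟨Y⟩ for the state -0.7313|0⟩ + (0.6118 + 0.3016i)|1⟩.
-0.4411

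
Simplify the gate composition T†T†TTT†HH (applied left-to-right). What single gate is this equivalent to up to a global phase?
T†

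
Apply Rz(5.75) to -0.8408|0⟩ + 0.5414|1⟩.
(0.8111 + 0.2215i)|0⟩ + (-0.5223 + 0.1426i)|1⟩

Rz(5.75) = [[e^(−iθ/2), 0], [0, e^(iθ/2)]] with e^(±iθ/2) = cos(θ/2) ± i·sin(θ/2); θ = 5.75, cos(θ/2) ≈ -0.964674, sin(θ/2) ≈ 0.263446.
With a = amp(|0⟩) = -0.8408 and b = amp(|1⟩) = 0.5414:
new amp(|0⟩) = (-0.964674 - 0.263446i)·a = (0.8111 + 0.2215i)
new amp(|1⟩) = (-0.964674 + 0.263446i)·b = (-0.5223 + 0.1426i)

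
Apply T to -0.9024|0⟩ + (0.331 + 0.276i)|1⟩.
-0.9024|0⟩ + (0.03889 + 0.4292i)|1⟩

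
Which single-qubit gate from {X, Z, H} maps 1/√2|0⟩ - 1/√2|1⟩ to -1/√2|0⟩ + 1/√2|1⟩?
X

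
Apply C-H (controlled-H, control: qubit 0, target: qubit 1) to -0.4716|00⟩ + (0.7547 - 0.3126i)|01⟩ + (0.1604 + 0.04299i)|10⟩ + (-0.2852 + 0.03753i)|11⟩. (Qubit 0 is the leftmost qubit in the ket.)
-0.4716|00⟩ + (0.7547 - 0.3126i)|01⟩ + (-0.08825 + 0.05694i)|10⟩ + (0.3151 + 0.003861i)|11⟩

C-H leaves the control-|0⟩ kets |00⟩, |01⟩ unchanged and applies H to qubit 1 on the control-|1⟩ pair (|10⟩, |11⟩).
H = [[1/√2, 1/√2], [1/√2, -1/√2]].
With a = amp(|10⟩) = (0.1604 + 0.04299i) and b = amp(|11⟩) = (-0.2852 + 0.03753i):
new amp(|10⟩) = (1/√2)·a + (1/√2)·b = (-0.08825 + 0.05694i)
new amp(|11⟩) = (1/√2)·a + (-1/√2)·b = (0.3151 + 0.003861i)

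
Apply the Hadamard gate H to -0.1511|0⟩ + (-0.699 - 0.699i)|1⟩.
(-0.6011 - 0.4943i)|0⟩ + (0.3874 + 0.4943i)|1⟩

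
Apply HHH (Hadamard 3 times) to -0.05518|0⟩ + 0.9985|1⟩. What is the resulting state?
0.667|0⟩ - 0.7451|1⟩

H² = I, so H^3 = H: a single Hadamard. With (a, b) = (-0.05518, 0.9985), H gives ((a + b)/√2, (a − b)/√2) = (0.667, -0.7451).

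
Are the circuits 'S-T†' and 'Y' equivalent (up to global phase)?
No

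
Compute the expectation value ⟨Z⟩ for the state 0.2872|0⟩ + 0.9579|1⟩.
-0.8351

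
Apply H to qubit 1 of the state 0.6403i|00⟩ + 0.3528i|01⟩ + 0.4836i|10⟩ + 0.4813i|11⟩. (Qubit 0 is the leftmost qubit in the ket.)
0.7022i|00⟩ + 0.2033i|01⟩ + 0.6823i|10⟩ + 0.001626i|11⟩

H on qubit 1 mixes each pair of kets that differ only in qubit 1: amplitudes (a, b) of (|…0…⟩, |…1…⟩) become ((a + b)/√2, (a − b)/√2). Kets absent from the input have amplitude 0.
(|00⟩, |01⟩): (a, b) = (0.6403i, 0.3528i) → (0.7022i, 0.2033i)
(|10⟩, |11⟩): (a, b) = (0.4836i, 0.4813i) → (0.6823i, 0.001626i)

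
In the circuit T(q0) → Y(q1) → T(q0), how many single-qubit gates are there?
3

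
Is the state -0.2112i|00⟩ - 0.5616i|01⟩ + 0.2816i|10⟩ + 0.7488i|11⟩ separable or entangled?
Separable

Writing the state as a|00⟩ + b|01⟩ + c|10⟩ + d|11⟩, it is a product state iff ad − bc = 0.
Here (a, b, c, d) = (-0.2112i, -0.5616i, 0.2816i, 0.7488i): ad − bc = (-0.2112i)(0.7488i) − (-0.5616i)(0.2816i) = 0, so the state is separable.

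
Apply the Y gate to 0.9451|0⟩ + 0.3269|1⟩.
-0.3269i|0⟩ + 0.9451i|1⟩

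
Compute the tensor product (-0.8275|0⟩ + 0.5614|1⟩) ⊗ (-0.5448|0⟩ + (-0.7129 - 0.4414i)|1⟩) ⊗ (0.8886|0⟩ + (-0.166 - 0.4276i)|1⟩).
0.4006|000⟩ + (-0.07484 - 0.1928i)|001⟩ + (0.5242 + 0.3246i)|010⟩ + (0.05826 - 0.3129i)|011⟩ - 0.2718|100⟩ + (0.05077 + 0.1308i)|101⟩ + (-0.3556 - 0.2202i)|110⟩ + (-0.03952 + 0.2123i)|111⟩

amp(|b₁b₂…⟩) = product of the factor amplitudes for bits b₁, b₂, …; only kets whose every factor amplitude is nonzero survive.
|000⟩: (-0.8275)(-0.5448)(0.8886) = 0.4006
|001⟩: (-0.8275)(-0.5448)(-0.166 - 0.4276i) = (-0.07484 - 0.1928i)
|010⟩: (-0.8275)(-0.7129 - 0.4414i)(0.8886) = (0.5242 + 0.3246i)
|011⟩: (-0.8275)(-0.7129 - 0.4414i)(-0.166 - 0.4276i) = (0.05826 - 0.3129i)
|100⟩: (0.5614)(-0.5448)(0.8886) = -0.2718
|101⟩: (0.5614)(-0.5448)(-0.166 - 0.4276i) = (0.05077 + 0.1308i)
|110⟩: (0.5614)(-0.7129 - 0.4414i)(0.8886) = (-0.3556 - 0.2202i)
|111⟩: (0.5614)(-0.7129 - 0.4414i)(-0.166 - 0.4276i) = (-0.03952 + 0.2123i)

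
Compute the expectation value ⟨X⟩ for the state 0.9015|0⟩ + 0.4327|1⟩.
0.7802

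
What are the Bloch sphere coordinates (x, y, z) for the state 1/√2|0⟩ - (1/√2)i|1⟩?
(0, -1, 0)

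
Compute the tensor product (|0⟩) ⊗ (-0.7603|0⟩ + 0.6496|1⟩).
-0.7603|00⟩ + 0.6496|01⟩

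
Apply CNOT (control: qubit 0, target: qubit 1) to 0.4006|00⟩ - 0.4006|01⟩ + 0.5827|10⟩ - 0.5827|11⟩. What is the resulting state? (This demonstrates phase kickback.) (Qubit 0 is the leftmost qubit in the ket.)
0.4006|00⟩ - 0.4006|01⟩ - 0.5827|10⟩ + 0.5827|11⟩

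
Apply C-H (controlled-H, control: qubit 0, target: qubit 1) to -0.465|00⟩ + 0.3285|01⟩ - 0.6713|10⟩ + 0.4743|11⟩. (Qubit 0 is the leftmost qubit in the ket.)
-0.465|00⟩ + 0.3285|01⟩ - 0.1393|10⟩ - 0.8101|11⟩

C-H leaves the control-|0⟩ kets |00⟩, |01⟩ unchanged and applies H to qubit 1 on the control-|1⟩ pair (|10⟩, |11⟩).
H = [[1/√2, 1/√2], [1/√2, -1/√2]].
With a = amp(|10⟩) = -0.6713 and b = amp(|11⟩) = 0.4743:
new amp(|10⟩) = (1/√2)·a + (1/√2)·b = -0.1393
new amp(|11⟩) = (1/√2)·a + (-1/√2)·b = -0.8101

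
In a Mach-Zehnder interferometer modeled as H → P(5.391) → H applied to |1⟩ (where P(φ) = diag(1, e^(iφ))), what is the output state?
(0.1861 + 0.3892i)|0⟩ + (0.8139 - 0.3892i)|1⟩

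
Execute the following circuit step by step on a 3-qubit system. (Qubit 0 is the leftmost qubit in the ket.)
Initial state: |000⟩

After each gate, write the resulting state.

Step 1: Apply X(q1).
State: |010⟩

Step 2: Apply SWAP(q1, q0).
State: |100⟩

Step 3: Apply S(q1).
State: |100⟩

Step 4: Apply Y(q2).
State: i|101⟩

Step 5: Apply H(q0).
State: (1/√2)i|001⟩ - (1/√2)i|101⟩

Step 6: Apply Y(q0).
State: -1/√2|001⟩ - 1/√2|101⟩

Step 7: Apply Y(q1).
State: -(1/√2)i|011⟩ - (1/√2)i|111⟩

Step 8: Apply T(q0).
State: -(1/√2)i|011⟩ + (1/2 - (1/2)i)|111⟩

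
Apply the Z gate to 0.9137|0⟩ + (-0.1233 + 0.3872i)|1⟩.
0.9137|0⟩ + (0.1233 - 0.3872i)|1⟩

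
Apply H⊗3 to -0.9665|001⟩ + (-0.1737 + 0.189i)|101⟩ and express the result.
(-0.4031 + 0.06682i)|000⟩ + (0.4031 - 0.06682i)|001⟩ + (-0.4031 + 0.06682i)|010⟩ + (0.4031 - 0.06682i)|011⟩ + (-0.2803 - 0.06682i)|100⟩ + (0.2803 + 0.06682i)|101⟩ + (-0.2803 - 0.06682i)|110⟩ + (0.2803 + 0.06682i)|111⟩

H⊗3 gives amp(|y⟩) = (1/2√2) Σ_x (−1)^(x·y) amp(|x⟩), where x·y is the number of positions in which both x and y have a 1.
|000⟩: (-0.9665 + (-0.1737 + 0.189i))/(2√2) = (-0.4031 + 0.06682i)
|001⟩: (0.9665 - (-0.1737 + 0.189i))/(2√2) = (0.4031 - 0.06682i)
|010⟩: (-0.9665 + (-0.1737 + 0.189i))/(2√2) = (-0.4031 + 0.06682i)
|011⟩: (0.9665 - (-0.1737 + 0.189i))/(2√2) = (0.4031 - 0.06682i)
|100⟩: (-0.9665 - (-0.1737 + 0.189i))/(2√2) = (-0.2803 - 0.06682i)
|101⟩: (0.9665 + (-0.1737 + 0.189i))/(2√2) = (0.2803 + 0.06682i)
|110⟩: (-0.9665 - (-0.1737 + 0.189i))/(2√2) = (-0.2803 - 0.06682i)
|111⟩: (0.9665 + (-0.1737 + 0.189i))/(2√2) = (0.2803 + 0.06682i)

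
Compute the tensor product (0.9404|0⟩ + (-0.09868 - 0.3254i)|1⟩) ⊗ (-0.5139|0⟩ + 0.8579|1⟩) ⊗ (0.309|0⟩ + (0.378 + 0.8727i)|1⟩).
-0.1493|000⟩ + (-0.1827 - 0.4218i)|001⟩ + 0.2493|010⟩ + (0.305 + 0.7041i)|011⟩ + (0.01567 + 0.05167i)|100⟩ + (-0.1268 + 0.1075i)|101⟩ + (-0.02616 - 0.08626i)|110⟩ + (0.2116 - 0.1794i)|111⟩

amp(|b₁b₂…⟩) = product of the factor amplitudes for bits b₁, b₂, …; only kets whose every factor amplitude is nonzero survive.
|000⟩: (0.9404)(-0.5139)(0.309) = -0.1493
|001⟩: (0.9404)(-0.5139)(0.378 + 0.8727i) = (-0.1827 - 0.4218i)
|010⟩: (0.9404)(0.8579)(0.309) = 0.2493
|011⟩: (0.9404)(0.8579)(0.378 + 0.8727i) = (0.305 + 0.7041i)
|100⟩: (-0.09868 - 0.3254i)(-0.5139)(0.309) = (0.01567 + 0.05167i)
|101⟩: (-0.09868 - 0.3254i)(-0.5139)(0.378 + 0.8727i) = (-0.1268 + 0.1075i)
|110⟩: (-0.09868 - 0.3254i)(0.8579)(0.309) = (-0.02616 - 0.08626i)
|111⟩: (-0.09868 - 0.3254i)(0.8579)(0.378 + 0.8727i) = (0.2116 - 0.1794i)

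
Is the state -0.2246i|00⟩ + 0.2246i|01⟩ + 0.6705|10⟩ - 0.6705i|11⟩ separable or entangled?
Entangled

Writing the state as a|00⟩ + b|01⟩ + c|10⟩ + d|11⟩, it is a product state iff ad − bc = 0.
Here (a, b, c, d) = (-0.2246i, 0.2246i, 0.6705, -0.6705i): ad − bc = (-0.2246i)(-0.6705i) − (0.2246i)(0.6705) = (-0.1506 - 0.1506i) ≠ 0, so the state is entangled.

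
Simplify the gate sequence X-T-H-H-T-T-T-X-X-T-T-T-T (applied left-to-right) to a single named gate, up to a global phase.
X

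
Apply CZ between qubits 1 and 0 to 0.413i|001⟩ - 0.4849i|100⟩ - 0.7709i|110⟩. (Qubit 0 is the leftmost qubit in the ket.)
0.413i|001⟩ - 0.4849i|100⟩ + 0.7709i|110⟩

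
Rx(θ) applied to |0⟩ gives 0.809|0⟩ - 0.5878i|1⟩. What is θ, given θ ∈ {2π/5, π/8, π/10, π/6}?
2π/5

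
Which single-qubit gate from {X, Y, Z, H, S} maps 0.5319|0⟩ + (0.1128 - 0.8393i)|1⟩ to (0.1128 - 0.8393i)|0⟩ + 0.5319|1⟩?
X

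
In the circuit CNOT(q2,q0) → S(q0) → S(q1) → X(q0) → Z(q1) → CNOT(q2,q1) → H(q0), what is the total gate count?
7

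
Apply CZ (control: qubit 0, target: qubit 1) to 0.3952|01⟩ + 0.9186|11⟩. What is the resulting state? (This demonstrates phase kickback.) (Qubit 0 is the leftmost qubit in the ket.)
0.3952|01⟩ - 0.9186|11⟩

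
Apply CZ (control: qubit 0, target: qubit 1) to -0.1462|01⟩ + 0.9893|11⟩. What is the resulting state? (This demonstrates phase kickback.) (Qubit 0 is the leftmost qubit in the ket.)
-0.1462|01⟩ - 0.9893|11⟩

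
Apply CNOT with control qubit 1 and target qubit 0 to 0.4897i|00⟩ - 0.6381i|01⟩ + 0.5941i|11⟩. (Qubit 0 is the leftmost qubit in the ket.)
0.4897i|00⟩ + 0.5941i|01⟩ - 0.6381i|11⟩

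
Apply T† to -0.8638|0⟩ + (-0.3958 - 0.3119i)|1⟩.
-0.8638|0⟩ + (-0.5004 + 0.05933i)|1⟩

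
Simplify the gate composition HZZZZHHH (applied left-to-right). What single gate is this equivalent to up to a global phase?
I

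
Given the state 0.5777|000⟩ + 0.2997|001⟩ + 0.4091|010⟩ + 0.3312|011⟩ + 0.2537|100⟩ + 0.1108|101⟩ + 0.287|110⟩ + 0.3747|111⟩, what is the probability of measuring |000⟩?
0.3337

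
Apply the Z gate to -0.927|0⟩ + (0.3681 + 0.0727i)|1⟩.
-0.927|0⟩ + (-0.3681 - 0.0727i)|1⟩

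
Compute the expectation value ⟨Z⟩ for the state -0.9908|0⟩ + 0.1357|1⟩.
0.9633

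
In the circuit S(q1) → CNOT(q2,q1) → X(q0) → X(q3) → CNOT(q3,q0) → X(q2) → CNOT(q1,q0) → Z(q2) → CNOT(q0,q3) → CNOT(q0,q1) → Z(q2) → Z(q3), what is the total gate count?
12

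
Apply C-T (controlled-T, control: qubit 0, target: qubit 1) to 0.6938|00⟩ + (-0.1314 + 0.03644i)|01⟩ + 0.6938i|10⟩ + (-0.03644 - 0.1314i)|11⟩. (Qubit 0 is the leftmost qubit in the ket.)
0.6938|00⟩ + (-0.1314 + 0.03644i)|01⟩ + 0.6938i|10⟩ + (0.06715 - 0.1187i)|11⟩

C-T leaves the control-|0⟩ kets |00⟩, |01⟩ unchanged and applies T to qubit 1 on the control-|1⟩ pair (|10⟩, |11⟩).
T = [[1, 0], [0, (1/√2 + (1/√2)i)]].
With a = amp(|10⟩) = 0.6938i and b = amp(|11⟩) = (-0.03644 - 0.1314i):
new amp(|10⟩) = (1)·a = 0.6938i
new amp(|11⟩) = (1/√2 + (1/√2)i)·b = (0.06715 - 0.1187i)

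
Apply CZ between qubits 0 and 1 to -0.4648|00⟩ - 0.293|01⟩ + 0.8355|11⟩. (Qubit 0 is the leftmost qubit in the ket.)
-0.4648|00⟩ - 0.293|01⟩ - 0.8355|11⟩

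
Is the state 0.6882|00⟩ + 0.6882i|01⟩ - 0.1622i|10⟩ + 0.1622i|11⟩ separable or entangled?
Entangled

Writing the state as a|00⟩ + b|01⟩ + c|10⟩ + d|11⟩, it is a product state iff ad − bc = 0.
Here (a, b, c, d) = (0.6882, 0.6882i, -0.1622i, 0.1622i): ad − bc = (0.6882)(0.1622i) − (0.6882i)(-0.1622i) = (-0.1116 + 0.1116i) ≠ 0, so the state is entangled.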